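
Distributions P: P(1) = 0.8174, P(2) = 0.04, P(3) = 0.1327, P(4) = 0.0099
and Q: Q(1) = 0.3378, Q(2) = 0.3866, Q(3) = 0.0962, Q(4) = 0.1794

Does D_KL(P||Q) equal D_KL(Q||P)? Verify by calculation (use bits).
D_KL(P||Q) = 0.9314 bits, D_KL(Q||P) = 1.5398 bits. No — D_KL(P||Q) ≠ D_KL(Q||P) for this pair.

D_KL(P||Q) = Σ P(x) log₂(P(x)/Q(x))

Computing term by term:
  P(1)·log₂(P(1)/Q(1)) = 0.8174·log₂(0.8174/0.3378) = 1.04208
  P(2)·log₂(P(2)/Q(2)) = 0.04·log₂(0.04/0.3866) = -0.13091
  P(3)·log₂(P(3)/Q(3)) = 0.1327·log₂(0.1327/0.0962) = 0.06158
  P(4)·log₂(P(4)/Q(4)) = 0.0099·log₂(0.0099/0.1794) = -0.04138

D_KL(P||Q) = 1.04208 - 0.13091 + 0.06158 - 0.04138 = 0.93137 ≈ 0.9314 bits

D_KL(Q||P) = Σ Q(x) log₂(Q(x)/P(x))

Computing term by term:
  Q(1)·log₂(Q(1)/P(1)) = 0.3378·log₂(0.3378/0.8174) = -0.43065
  Q(2)·log₂(Q(2)/P(2)) = 0.3866·log₂(0.3866/0.04) = 1.26525
  Q(3)·log₂(Q(3)/P(3)) = 0.0962·log₂(0.0962/0.1327) = -0.04464
  Q(4)·log₂(Q(4)/P(4)) = 0.1794·log₂(0.1794/0.0099) = 0.74982

D_KL(Q||P) = -0.43065 + 1.26525 - 0.04464 + 0.74982 = 1.53978 ≈ 1.5398 bits

These are NOT equal (difference: 0.6084 bits). KL divergence is asymmetric: D_KL(P||Q) ≠ D_KL(Q||P) in general.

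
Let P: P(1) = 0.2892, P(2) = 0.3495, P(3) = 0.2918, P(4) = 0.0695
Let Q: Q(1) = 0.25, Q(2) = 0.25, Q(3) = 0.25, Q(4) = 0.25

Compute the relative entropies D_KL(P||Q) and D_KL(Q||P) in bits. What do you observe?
D_KL(P||Q) = 0.1664 bits, D_KL(Q||P) = 0.2326 bits. The two directions give different values (D_KL(Q||P) exceeds D_KL(P||Q) by 0.0662 bits): KL divergence is asymmetric.

D_KL(P||Q) = Σ P(x) log₂(P(x)/Q(x))

Computing term by term:
  P(1)·log₂(P(1)/Q(1)) = 0.2892·log₂(0.2892/0.25) = 0.06077
  P(2)·log₂(P(2)/Q(2)) = 0.3495·log₂(0.3495/0.25) = 0.16894
  P(3)·log₂(P(3)/Q(3)) = 0.2918·log₂(0.2918/0.25) = 0.06509
  P(4)·log₂(P(4)/Q(4)) = 0.0695·log₂(0.0695/0.25) = -0.12836

D_KL(P||Q) = 0.06077 + 0.16894 + 0.06509 - 0.12836 = 0.16644 ≈ 0.1664 bits

D_KL(Q||P) = Σ Q(x) log₂(Q(x)/P(x))

Computing term by term:
  Q(1)·log₂(Q(1)/P(1)) = 0.25·log₂(0.25/0.2892) = -0.05253
  Q(2)·log₂(Q(2)/P(2)) = 0.25·log₂(0.25/0.3495) = -0.12084
  Q(3)·log₂(Q(3)/P(3)) = 0.25·log₂(0.25/0.2918) = -0.05576
  Q(4)·log₂(Q(4)/P(4)) = 0.25·log₂(0.25/0.0695) = 0.46171

D_KL(Q||P) = -0.05253 - 0.12084 - 0.05576 + 0.46171 = 0.23258 ≈ 0.2326 bits

These are NOT equal (difference: 0.0662 bits). KL divergence is asymmetric: D_KL(P||Q) ≠ D_KL(Q||P) in general.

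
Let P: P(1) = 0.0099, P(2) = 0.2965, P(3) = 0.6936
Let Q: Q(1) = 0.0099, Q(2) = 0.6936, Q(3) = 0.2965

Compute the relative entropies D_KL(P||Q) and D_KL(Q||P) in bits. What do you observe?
D_KL(P||Q) = 0.4869 bits, D_KL(Q||P) = 0.4869 bits. The two directions give the same value here, because Q is a self-inverse relabeling of P; in general KL divergence is asymmetric.

D_KL(P||Q) = Σ P(x) log₂(P(x)/Q(x))

Computing term by term:
  P(1)·log₂(P(1)/Q(1)) = 0.0099·log₂(0.0099/0.0099) = 0.00000
  P(2)·log₂(P(2)/Q(2)) = 0.2965·log₂(0.2965/0.6936) = -0.36353
  P(3)·log₂(P(3)/Q(3)) = 0.6936·log₂(0.6936/0.2965) = 0.85040

D_KL(P||Q) = 0.00000 - 0.36353 + 0.85040 = 0.48687 ≈ 0.4869 bits

D_KL(Q||P) = Σ Q(x) log₂(Q(x)/P(x))

Computing term by term:
  Q(1)·log₂(Q(1)/P(1)) = 0.0099·log₂(0.0099/0.0099) = 0.00000
  Q(2)·log₂(Q(2)/P(2)) = 0.6936·log₂(0.6936/0.2965) = 0.85040
  Q(3)·log₂(Q(3)/P(3)) = 0.2965·log₂(0.2965/0.6936) = -0.36353

D_KL(Q||P) = 0.00000 + 0.85040 - 0.36353 = 0.48687 ≈ 0.4869 bits

These ARE equal here. Q is P with outcomes relabeled (Q(2) = P(3), Q(3) = P(2)) by a relabeling that is its own inverse, so the two sums contain exactly the same terms in a different order. This is a special case — KL divergence is not symmetric in general: D_KL(P||Q) ≠ D_KL(Q||P) for most P, Q.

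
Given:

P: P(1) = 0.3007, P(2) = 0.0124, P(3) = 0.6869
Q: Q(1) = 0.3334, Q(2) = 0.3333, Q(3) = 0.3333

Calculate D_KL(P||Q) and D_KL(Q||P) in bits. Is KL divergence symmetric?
D_KL(P||Q) = 0.6130 bits, D_KL(Q||P) = 1.2846 bits. No, KL divergence is not symmetric.

D_KL(P||Q) = Σ P(x) log₂(P(x)/Q(x))

Computing term by term:
  P(1)·log₂(P(1)/Q(1)) = 0.3007·log₂(0.3007/0.3334) = -0.04478
  P(2)·log₂(P(2)/Q(2)) = 0.0124·log₂(0.0124/0.3333) = -0.05888
  P(3)·log₂(P(3)/Q(3)) = 0.6869·log₂(0.6869/0.3333) = 0.71663

D_KL(P||Q) = -0.04478 - 0.05888 + 0.71663 = 0.61297 ≈ 0.6130 bits

D_KL(Q||P) = Σ Q(x) log₂(Q(x)/P(x))

Computing term by term:
  Q(1)·log₂(Q(1)/P(1)) = 0.3334·log₂(0.3334/0.3007) = 0.04965
  Q(2)·log₂(Q(2)/P(2)) = 0.3333·log₂(0.3333/0.0124) = 1.58264
  Q(3)·log₂(Q(3)/P(3)) = 0.3333·log₂(0.3333/0.6869) = -0.34772

D_KL(Q||P) = 0.04965 + 1.58264 - 0.34772 = 1.28457 ≈ 1.2846 bits

These are NOT equal (difference: 0.6716 bits). KL divergence is asymmetric: D_KL(P||Q) ≠ D_KL(Q||P) in general.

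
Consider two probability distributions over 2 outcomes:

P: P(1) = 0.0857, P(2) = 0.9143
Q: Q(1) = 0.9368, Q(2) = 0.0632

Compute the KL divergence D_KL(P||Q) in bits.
3.2286 bits

D_KL(P||Q) = Σ P(x) log₂(P(x)/Q(x))

Computing term by term:
  P(1)·log₂(P(1)/Q(1)) = 0.0857·log₂(0.0857/0.9368) = -0.29570
  P(2)·log₂(P(2)/Q(2)) = 0.9143·log₂(0.9143/0.0632) = 3.52433

D_KL(P||Q) = -0.29570 + 3.52433 = 3.22863 ≈ 3.2286 bits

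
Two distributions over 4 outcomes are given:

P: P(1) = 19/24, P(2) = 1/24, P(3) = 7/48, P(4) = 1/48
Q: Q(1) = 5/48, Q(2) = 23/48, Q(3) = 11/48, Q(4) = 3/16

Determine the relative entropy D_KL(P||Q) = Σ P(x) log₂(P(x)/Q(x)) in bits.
2.0085 bits

D_KL(P||Q) = Σ P(x) log₂(P(x)/Q(x))

Computing term by term:
  P(1)·log₂(P(1)/Q(1)) = (19/24)·log₂((19/24)/(5/48)) = 2.31642
  P(2)·log₂(P(2)/Q(2)) = (1/24)·log₂((1/24)/(23/48)) = -0.14682
  P(3)·log₂(P(3)/Q(3)) = (7/48)·log₂((7/48)/(11/48)) = -0.09509
  P(4)·log₂(P(4)/Q(4)) = (1/48)·log₂((1/48)/(3/16)) = -0.06604

D_KL(P||Q) = 2.31642 - 0.14682 - 0.09509 - 0.06604 = 2.00847 ≈ 2.0085 bits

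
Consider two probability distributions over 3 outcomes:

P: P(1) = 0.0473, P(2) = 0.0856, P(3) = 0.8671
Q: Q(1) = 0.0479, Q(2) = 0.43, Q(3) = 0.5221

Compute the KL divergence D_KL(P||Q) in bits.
0.4344 bits

D_KL(P||Q) = Σ P(x) log₂(P(x)/Q(x))

Computing term by term:
  P(1)·log₂(P(1)/Q(1)) = 0.0473·log₂(0.0473/0.0479) = -0.00086
  P(2)·log₂(P(2)/Q(2)) = 0.0856·log₂(0.0856/0.43) = -0.19933
  P(3)·log₂(P(3)/Q(3)) = 0.8671·log₂(0.8671/0.5221) = 0.63461

D_KL(P||Q) = -0.00086 - 0.19933 + 0.63461 = 0.43442 ≈ 0.4344 bits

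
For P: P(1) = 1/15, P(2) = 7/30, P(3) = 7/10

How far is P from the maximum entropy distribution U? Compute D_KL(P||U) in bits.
0.4744 bits

U(i) = 1/3 for all i

D_KL(P||U) = Σ P(x) log₂(P(x) / (1/3))
           = Σ P(x) log₂(P(x)) + log₂(3)
           = log₂(3) - H(P)

H(P) = -Σ P(x) log₂(P(x)):
  -P(1)·log₂(P(1)) = -(1/15)·log₂(1/15) = 0.26046
  -P(2)·log₂(P(2)) = -(7/30)·log₂(7/30) = 0.48989
  -P(3)·log₂(P(3)) = -(7/10)·log₂(7/10) = 0.36020
H(P) = 0.26046 + 0.48989 + 0.36020 = 1.11055 bits

log₂(3) = 1.58496 bits

D_KL(P||U) = 1.58496 - 1.11055 = 0.47441 ≈ 0.4744 bits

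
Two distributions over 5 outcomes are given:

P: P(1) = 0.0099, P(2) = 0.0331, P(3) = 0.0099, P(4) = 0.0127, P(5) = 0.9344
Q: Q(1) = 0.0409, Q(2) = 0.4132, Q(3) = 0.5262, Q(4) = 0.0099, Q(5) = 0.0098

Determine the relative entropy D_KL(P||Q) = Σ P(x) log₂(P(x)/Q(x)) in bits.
5.9508 bits

D_KL(P||Q) = Σ P(x) log₂(P(x)/Q(x))

Computing term by term:
  P(1)·log₂(P(1)/Q(1)) = 0.0099·log₂(0.0099/0.0409) = -0.02026
  P(2)·log₂(P(2)/Q(2)) = 0.0331·log₂(0.0331/0.4132) = -0.12055
  P(3)·log₂(P(3)/Q(3)) = 0.0099·log₂(0.0099/0.5262) = -0.05675
  P(4)·log₂(P(4)/Q(4)) = 0.0127·log₂(0.0127/0.0099) = 0.00456
  P(5)·log₂(P(5)/Q(5)) = 0.9344·log₂(0.9344/0.0098) = 6.14379

D_KL(P||Q) = -0.02026 - 0.12055 - 0.05675 + 0.00456 + 6.14379 = 5.95079 ≈ 5.9508 bits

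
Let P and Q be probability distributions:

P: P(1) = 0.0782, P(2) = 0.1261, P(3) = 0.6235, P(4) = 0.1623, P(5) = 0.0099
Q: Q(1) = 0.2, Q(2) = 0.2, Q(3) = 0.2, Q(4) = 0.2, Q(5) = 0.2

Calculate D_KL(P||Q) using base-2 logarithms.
0.7411 bits

D_KL(P||Q) = Σ P(x) log₂(P(x)/Q(x))

Computing term by term:
  P(1)·log₂(P(1)/Q(1)) = 0.0782·log₂(0.0782/0.2) = -0.10594
  P(2)·log₂(P(2)/Q(2)) = 0.1261·log₂(0.1261/0.2) = -0.08391
  P(3)·log₂(P(3)/Q(3)) = 0.6235·log₂(0.6235/0.2) = 1.02278
  P(4)·log₂(P(4)/Q(4)) = 0.1623·log₂(0.1623/0.2) = -0.04891
  P(5)·log₂(P(5)/Q(5)) = 0.0099·log₂(0.0099/0.2) = -0.04293

D_KL(P||Q) = -0.10594 - 0.08391 + 1.02278 - 0.04891 - 0.04293 = 0.74109 ≈ 0.7411 bits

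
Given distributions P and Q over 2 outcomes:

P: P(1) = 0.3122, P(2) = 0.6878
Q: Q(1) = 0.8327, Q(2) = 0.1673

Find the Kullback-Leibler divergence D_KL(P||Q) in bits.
0.9609 bits

D_KL(P||Q) = Σ P(x) log₂(P(x)/Q(x))

Computing term by term:
  P(1)·log₂(P(1)/Q(1)) = 0.3122·log₂(0.3122/0.8327) = -0.44186
  P(2)·log₂(P(2)/Q(2)) = 0.6878·log₂(0.6878/0.1673) = 1.40280

D_KL(P||Q) = -0.44186 + 1.40280 = 0.96094 ≈ 0.9609 bits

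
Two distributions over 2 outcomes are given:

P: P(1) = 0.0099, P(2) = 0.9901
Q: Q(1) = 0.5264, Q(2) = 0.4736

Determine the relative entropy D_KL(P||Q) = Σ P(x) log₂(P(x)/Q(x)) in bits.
0.9966 bits

D_KL(P||Q) = Σ P(x) log₂(P(x)/Q(x))

Computing term by term:
  P(1)·log₂(P(1)/Q(1)) = 0.0099·log₂(0.0099/0.5264) = -0.05675
  P(2)·log₂(P(2)/Q(2)) = 0.9901·log₂(0.9901/0.4736) = 1.05337

D_KL(P||Q) = -0.05675 + 1.05337 = 0.99662 ≈ 0.9966 bits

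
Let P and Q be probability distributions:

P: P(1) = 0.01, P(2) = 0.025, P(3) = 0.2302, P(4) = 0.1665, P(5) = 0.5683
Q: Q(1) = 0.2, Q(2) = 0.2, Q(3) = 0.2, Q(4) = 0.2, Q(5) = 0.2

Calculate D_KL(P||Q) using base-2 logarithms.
0.7407 bits

D_KL(P||Q) = Σ P(x) log₂(P(x)/Q(x))

Computing term by term:
  P(1)·log₂(P(1)/Q(1)) = 0.01·log₂(0.01/0.2) = -0.04322
  P(2)·log₂(P(2)/Q(2)) = 0.025·log₂(0.025/0.2) = -0.07500
  P(3)·log₂(P(3)/Q(3)) = 0.2302·log₂(0.2302/0.2) = 0.04670
  P(4)·log₂(P(4)/Q(4)) = 0.1665·log₂(0.1665/0.2) = -0.04404
  P(5)·log₂(P(5)/Q(5)) = 0.5683·log₂(0.5683/0.2) = 0.85623

D_KL(P||Q) = -0.04322 - 0.07500 + 0.04670 - 0.04404 + 0.85623 = 0.74067 ≈ 0.7407 bits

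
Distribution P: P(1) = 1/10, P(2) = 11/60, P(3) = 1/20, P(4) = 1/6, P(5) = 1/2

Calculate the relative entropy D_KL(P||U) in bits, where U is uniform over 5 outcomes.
0.3941 bits

U(i) = 1/5 for all i

D_KL(P||U) = Σ P(x) log₂(P(x) / (1/5))
           = Σ P(x) log₂(P(x)) + log₂(5)
           = log₂(5) - H(P)

H(P) = -Σ P(x) log₂(P(x)):
  -P(1)·log₂(P(1)) = -(1/10)·log₂(1/10) = 0.33219
  -P(2)·log₂(P(2)) = -(11/60)·log₂(11/60) = 0.44870
  -P(3)·log₂(P(3)) = -(1/20)·log₂(1/20) = 0.21610
  -P(4)·log₂(P(4)) = -(1/6)·log₂(1/6) = 0.43083
  -P(5)·log₂(P(5)) = -(1/2)·log₂(1/2) = 0.50000
H(P) = 0.33219 + 0.44870 + 0.21610 + 0.43083 + 0.50000 = 1.92782 bits

log₂(5) = 2.32193 bits

D_KL(P||U) = 2.32193 - 1.92782 = 0.39411 ≈ 0.3941 bits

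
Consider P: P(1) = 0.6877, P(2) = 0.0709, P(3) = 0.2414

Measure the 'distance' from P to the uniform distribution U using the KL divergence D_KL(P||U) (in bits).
0.4478 bits

U(i) = 1/3 for all i

D_KL(P||U) = Σ P(x) log₂(P(x) / (1/3))
           = Σ P(x) log₂(P(x)) + log₂(3)
           = log₂(3) - H(P)

H(P) = -Σ P(x) log₂(P(x)):
  -P(1)·log₂(P(1)) = -(0.6877)·log₂(0.6877) = 0.37146
  -P(2)·log₂(P(2)) = -(0.0709)·log₂(0.0709) = 0.27070
  -P(3)·log₂(P(3)) = -(0.2414)·log₂(0.2414) = 0.49499
H(P) = 0.37146 + 0.27070 + 0.49499 = 1.13715 bits

log₂(3) = 1.58496 bits

D_KL(P||U) = 1.58496 - 1.13715 = 0.44781 ≈ 0.4478 bits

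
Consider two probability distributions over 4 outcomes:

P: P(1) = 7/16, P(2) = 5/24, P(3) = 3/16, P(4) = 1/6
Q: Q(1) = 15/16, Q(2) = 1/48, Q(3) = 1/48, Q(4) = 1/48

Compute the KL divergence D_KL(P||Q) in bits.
1.3054 bits

D_KL(P||Q) = Σ P(x) log₂(P(x)/Q(x))

Computing term by term:
  P(1)·log₂(P(1)/Q(1)) = (7/16)·log₂((7/16)/(15/16)) = -0.48105
  P(2)·log₂(P(2)/Q(2)) = (5/24)·log₂((5/24)/(1/48)) = 0.69207
  P(3)·log₂(P(3)/Q(3)) = (3/16)·log₂((3/16)/(1/48)) = 0.59436
  P(4)·log₂(P(4)/Q(4)) = (1/6)·log₂((1/6)/(1/48)) = 0.50000

D_KL(P||Q) = -0.48105 + 0.69207 + 0.59436 + 0.50000 = 1.30538 ≈ 1.3054 bits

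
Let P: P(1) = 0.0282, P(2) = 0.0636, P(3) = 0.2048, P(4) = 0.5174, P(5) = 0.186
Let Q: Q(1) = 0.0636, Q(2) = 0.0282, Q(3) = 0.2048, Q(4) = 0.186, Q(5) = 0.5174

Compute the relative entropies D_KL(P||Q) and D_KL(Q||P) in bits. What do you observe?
D_KL(P||Q) = 0.5307 bits, D_KL(Q||P) = 0.5307 bits. The two directions give the same value here, because Q is a self-inverse relabeling of P; in general KL divergence is asymmetric.

D_KL(P||Q) = Σ P(x) log₂(P(x)/Q(x))

Computing term by term:
  P(1)·log₂(P(1)/Q(1)) = 0.0282·log₂(0.0282/0.0636) = -0.03309
  P(2)·log₂(P(2)/Q(2)) = 0.0636·log₂(0.0636/0.0282) = 0.07462
  P(3)·log₂(P(3)/Q(3)) = 0.2048·log₂(0.2048/0.2048) = 0.00000
  P(4)·log₂(P(4)/Q(4)) = 0.5174·log₂(0.5174/0.186) = 0.76367
  P(5)·log₂(P(5)/Q(5)) = 0.186·log₂(0.186/0.5174) = -0.27453

D_KL(P||Q) = -0.03309 + 0.07462 + 0.00000 + 0.76367 - 0.27453 = 0.53067 ≈ 0.5307 bits

D_KL(Q||P) = Σ Q(x) log₂(Q(x)/P(x))

Computing term by term:
  Q(1)·log₂(Q(1)/P(1)) = 0.0636·log₂(0.0636/0.0282) = 0.07462
  Q(2)·log₂(Q(2)/P(2)) = 0.0282·log₂(0.0282/0.0636) = -0.03309
  Q(3)·log₂(Q(3)/P(3)) = 0.2048·log₂(0.2048/0.2048) = 0.00000
  Q(4)·log₂(Q(4)/P(4)) = 0.186·log₂(0.186/0.5174) = -0.27453
  Q(5)·log₂(Q(5)/P(5)) = 0.5174·log₂(0.5174/0.186) = 0.76367

D_KL(Q||P) = 0.07462 - 0.03309 + 0.00000 - 0.27453 + 0.76367 = 0.53067 ≈ 0.5307 bits

These ARE equal here. Q is P with outcomes relabeled (Q(1) = P(2), Q(2) = P(1), Q(4) = P(5), Q(5) = P(4)) by a relabeling that is its own inverse, so the two sums contain exactly the same terms in a different order. This is a special case — KL divergence is not symmetric in general: D_KL(P||Q) ≠ D_KL(Q||P) for most P, Q.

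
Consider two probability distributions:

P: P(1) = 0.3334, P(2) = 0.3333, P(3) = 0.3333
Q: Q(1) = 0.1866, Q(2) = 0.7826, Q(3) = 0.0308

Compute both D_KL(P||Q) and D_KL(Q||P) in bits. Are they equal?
D_KL(P||Q) = 1.0139 bits, D_KL(Q||P) = 0.7017 bits. No, they are not equal.

D_KL(P||Q) = Σ P(x) log₂(P(x)/Q(x))

Computing term by term:
  P(1)·log₂(P(1)/Q(1)) = 0.3334·log₂(0.3334/0.1866) = 0.27916
  P(2)·log₂(P(2)/Q(2)) = 0.3333·log₂(0.3333/0.7826) = -0.41044
  P(3)·log₂(P(3)/Q(3)) = 0.3333·log₂(0.3333/0.0308) = 1.14516

D_KL(P||Q) = 0.27916 - 0.41044 + 1.14516 = 1.01388 ≈ 1.0139 bits

D_KL(Q||P) = Σ Q(x) log₂(Q(x)/P(x))

Computing term by term:
  Q(1)·log₂(Q(1)/P(1)) = 0.1866·log₂(0.1866/0.3334) = -0.15624
  Q(2)·log₂(Q(2)/P(2)) = 0.7826·log₂(0.7826/0.3333) = 0.96374
  Q(3)·log₂(Q(3)/P(3)) = 0.0308·log₂(0.0308/0.3333) = -0.10582

D_KL(Q||P) = -0.15624 + 0.96374 - 0.10582 = 0.70168 ≈ 0.7017 bits

These are NOT equal (difference: 0.3122 bits). KL divergence is asymmetric: D_KL(P||Q) ≠ D_KL(Q||P) in general.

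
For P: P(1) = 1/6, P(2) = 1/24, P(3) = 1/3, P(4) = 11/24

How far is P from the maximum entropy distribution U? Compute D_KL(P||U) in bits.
0.3339 bits

U(i) = 1/4 for all i

D_KL(P||U) = Σ P(x) log₂(P(x) / (1/4))
           = Σ P(x) log₂(P(x)) + log₂(4)
           = log₂(4) - H(P)

H(P) = -Σ P(x) log₂(P(x)):
  -P(1)·log₂(P(1)) = -(1/6)·log₂(1/6) = 0.43083
  -P(2)·log₂(P(2)) = -(1/24)·log₂(1/24) = 0.19104
  -P(3)·log₂(P(3)) = -(1/3)·log₂(1/3) = 0.52832
  -P(4)·log₂(P(4)) = -(11/24)·log₂(11/24) = 0.51587
H(P) = 0.43083 + 0.19104 + 0.52832 + 0.51587 = 1.66606 bits

log₂(4) = 2.00000 bits

D_KL(P||U) = 2.00000 - 1.66606 = 0.33394 ≈ 0.3339 bits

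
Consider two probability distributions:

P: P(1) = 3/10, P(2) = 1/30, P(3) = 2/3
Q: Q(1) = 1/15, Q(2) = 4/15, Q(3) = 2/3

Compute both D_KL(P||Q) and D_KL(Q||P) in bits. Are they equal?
D_KL(P||Q) = 0.5510 bits, D_KL(Q||P) = 0.6553 bits. No, they are not equal.

D_KL(P||Q) = Σ P(x) log₂(P(x)/Q(x))

Computing term by term:
  P(1)·log₂(P(1)/Q(1)) = (3/10)·log₂((3/10)/(1/15)) = 0.65098
  P(2)·log₂(P(2)/Q(2)) = (1/30)·log₂((1/30)/(4/15)) = -0.10000
  P(3)·log₂(P(3)/Q(3)) = (2/3)·log₂((2/3)/(2/3)) = 0.00000

D_KL(P||Q) = 0.65098 - 0.10000 + 0.00000 = 0.55098 ≈ 0.5510 bits

D_KL(Q||P) = Σ Q(x) log₂(Q(x)/P(x))

Computing term by term:
  Q(1)·log₂(Q(1)/P(1)) = (1/15)·log₂((1/15)/(3/10)) = -0.14466
  Q(2)·log₂(Q(2)/P(2)) = (4/15)·log₂((4/15)/(1/30)) = 0.80000
  Q(3)·log₂(Q(3)/P(3)) = (2/3)·log₂((2/3)/(2/3)) = 0.00000

D_KL(Q||P) = -0.14466 + 0.80000 + 0.00000 = 0.65534 ≈ 0.6553 bits

These are NOT equal (difference: 0.1043 bits). KL divergence is asymmetric: D_KL(P||Q) ≠ D_KL(Q||P) in general.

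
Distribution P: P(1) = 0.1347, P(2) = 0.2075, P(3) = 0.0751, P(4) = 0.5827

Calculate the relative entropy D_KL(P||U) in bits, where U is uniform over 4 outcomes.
0.4051 bits

U(i) = 1/4 for all i

D_KL(P||U) = Σ P(x) log₂(P(x) / (1/4))
           = Σ P(x) log₂(P(x)) + log₂(4)
           = log₂(4) - H(P)

H(P) = -Σ P(x) log₂(P(x)):
  -P(1)·log₂(P(1)) = -(0.1347)·log₂(0.1347) = 0.38958
  -P(2)·log₂(P(2)) = -(0.2075)·log₂(0.2075) = 0.47078
  -P(3)·log₂(P(3)) = -(0.0751)·log₂(0.0751) = 0.28050
  -P(4)·log₂(P(4)) = -(0.5827)·log₂(0.5827) = 0.45403
H(P) = 0.38958 + 0.47078 + 0.28050 + 0.45403 = 1.59489 bits

log₂(4) = 2.00000 bits

D_KL(P||U) = 2.00000 - 1.59489 = 0.40511 ≈ 0.4051 bits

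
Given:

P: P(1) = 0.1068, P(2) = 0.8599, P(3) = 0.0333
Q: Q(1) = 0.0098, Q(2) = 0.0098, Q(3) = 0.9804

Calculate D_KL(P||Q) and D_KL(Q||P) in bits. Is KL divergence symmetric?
D_KL(P||Q) = 5.7564 bits, D_KL(Q||P) = 4.6871 bits. No, KL divergence is not symmetric.

D_KL(P||Q) = Σ P(x) log₂(P(x)/Q(x))

Computing term by term:
  P(1)·log₂(P(1)/Q(1)) = 0.1068·log₂(0.1068/0.0098) = 0.36803
  P(2)·log₂(P(2)/Q(2)) = 0.8599·log₂(0.8599/0.0098) = 5.55086
  P(3)·log₂(P(3)/Q(3)) = 0.0333·log₂(0.0333/0.9804) = -0.16250

D_KL(P||Q) = 0.36803 + 5.55086 - 0.16250 = 5.75639 ≈ 5.7564 bits

D_KL(Q||P) = Σ Q(x) log₂(Q(x)/P(x))

Computing term by term:
  Q(1)·log₂(Q(1)/P(1)) = 0.0098·log₂(0.0098/0.1068) = -0.03377
  Q(2)·log₂(Q(2)/P(2)) = 0.0098·log₂(0.0098/0.8599) = -0.06326
  Q(3)·log₂(Q(3)/P(3)) = 0.9804·log₂(0.9804/0.0333) = 4.78413

D_KL(Q||P) = -0.03377 - 0.06326 + 4.78413 = 4.68710 ≈ 4.6871 bits

These are NOT equal (difference: 1.0693 bits). KL divergence is asymmetric: D_KL(P||Q) ≠ D_KL(Q||P) in general.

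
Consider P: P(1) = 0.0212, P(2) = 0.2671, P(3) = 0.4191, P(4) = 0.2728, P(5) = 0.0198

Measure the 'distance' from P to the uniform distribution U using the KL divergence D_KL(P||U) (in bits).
0.5463 bits

U(i) = 1/5 for all i

D_KL(P||U) = Σ P(x) log₂(P(x) / (1/5))
           = Σ P(x) log₂(P(x)) + log₂(5)
           = log₂(5) - H(P)

H(P) = -Σ P(x) log₂(P(x)):
  -P(1)·log₂(P(1)) = -(0.0212)·log₂(0.0212) = 0.11787
  -P(2)·log₂(P(2)) = -(0.2671)·log₂(0.2671) = 0.50870
  -P(3)·log₂(P(3)) = -(0.4191)·log₂(0.4191) = 0.52582
  -P(4)·log₂(P(4)) = -(0.2728)·log₂(0.2728) = 0.51125
  -P(5)·log₂(P(5)) = -(0.0198)·log₂(0.0198) = 0.11204
H(P) = 0.11787 + 0.50870 + 0.52582 + 0.51125 + 0.11204 = 1.77568 bits

log₂(5) = 2.32193 bits

D_KL(P||U) = 2.32193 - 1.77568 = 0.54625 ≈ 0.5463 bits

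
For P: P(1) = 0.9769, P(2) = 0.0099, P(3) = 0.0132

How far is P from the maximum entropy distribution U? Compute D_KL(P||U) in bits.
1.4037 bits

U(i) = 1/3 for all i

D_KL(P||U) = Σ P(x) log₂(P(x) / (1/3))
           = Σ P(x) log₂(P(x)) + log₂(3)
           = log₂(3) - H(P)

H(P) = -Σ P(x) log₂(P(x)):
  -P(1)·log₂(P(1)) = -(0.9769)·log₂(0.9769) = 0.03294
  -P(2)·log₂(P(2)) = -(0.0099)·log₂(0.0099) = 0.06592
  -P(3)·log₂(P(3)) = -(0.0132)·log₂(0.0132) = 0.08241
H(P) = 0.03294 + 0.06592 + 0.08241 = 0.18127 bits

log₂(3) = 1.58496 bits

D_KL(P||U) = 1.58496 - 0.18127 = 1.40369 ≈ 1.4037 bits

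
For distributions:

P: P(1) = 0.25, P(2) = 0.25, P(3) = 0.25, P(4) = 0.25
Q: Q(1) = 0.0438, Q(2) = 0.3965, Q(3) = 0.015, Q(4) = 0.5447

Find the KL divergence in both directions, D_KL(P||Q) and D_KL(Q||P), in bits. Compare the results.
D_KL(P||Q) = 1.1957 bits, D_KL(Q||P) = 0.7049 bits. D_KL(P||Q) is larger than D_KL(Q||P) by 0.4908 bits; the two directions differ.

D_KL(P||Q) = Σ P(x) log₂(P(x)/Q(x))

Computing term by term:
  P(1)·log₂(P(1)/Q(1)) = 0.25·log₂(0.25/0.0438) = 0.62823
  P(2)·log₂(P(2)/Q(2)) = 0.25·log₂(0.25/0.3965) = -0.16635
  P(3)·log₂(P(3)/Q(3)) = 0.25·log₂(0.25/0.015) = 1.01472
  P(4)·log₂(P(4)/Q(4)) = 0.25·log₂(0.25/0.5447) = -0.28088

D_KL(P||Q) = 0.62823 - 0.16635 + 1.01472 - 0.28088 = 1.19572 ≈ 1.1957 bits

D_KL(Q||P) = Σ Q(x) log₂(Q(x)/P(x))

Computing term by term:
  Q(1)·log₂(Q(1)/P(1)) = 0.0438·log₂(0.0438/0.25) = -0.11007
  Q(2)·log₂(Q(2)/P(2)) = 0.3965·log₂(0.3965/0.25) = 0.26383
  Q(3)·log₂(Q(3)/P(3)) = 0.015·log₂(0.015/0.25) = -0.06088
  Q(4)·log₂(Q(4)/P(4)) = 0.5447·log₂(0.5447/0.25) = 0.61199

D_KL(Q||P) = -0.11007 + 0.26383 - 0.06088 + 0.61199 = 0.70487 ≈ 0.7049 bits

These are NOT equal (difference: 0.4908 bits). KL divergence is asymmetric: D_KL(P||Q) ≠ D_KL(Q||P) in general.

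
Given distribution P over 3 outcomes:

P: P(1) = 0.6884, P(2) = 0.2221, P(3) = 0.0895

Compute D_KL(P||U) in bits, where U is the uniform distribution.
0.4204 bits

U(i) = 1/3 for all i

D_KL(P||U) = Σ P(x) log₂(P(x) / (1/3))
           = Σ P(x) log₂(P(x)) + log₂(3)
           = log₂(3) - H(P)

H(P) = -Σ P(x) log₂(P(x)):
  -P(1)·log₂(P(1)) = -(0.6884)·log₂(0.6884) = 0.37083
  -P(2)·log₂(P(2)) = -(0.2221)·log₂(0.2221) = 0.48212
  -P(3)·log₂(P(3)) = -(0.0895)·log₂(0.0895) = 0.31164
H(P) = 0.37083 + 0.48212 + 0.31164 = 1.16459 bits

log₂(3) = 1.58496 bits

D_KL(P||U) = 1.58496 - 1.16459 = 0.42037 ≈ 0.4204 bits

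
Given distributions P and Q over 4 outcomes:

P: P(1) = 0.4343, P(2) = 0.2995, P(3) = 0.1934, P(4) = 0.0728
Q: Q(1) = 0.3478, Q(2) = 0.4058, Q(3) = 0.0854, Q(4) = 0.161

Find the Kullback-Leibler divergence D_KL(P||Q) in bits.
0.1526 bits

D_KL(P||Q) = Σ P(x) log₂(P(x)/Q(x))

Computing term by term:
  P(1)·log₂(P(1)/Q(1)) = 0.4343·log₂(0.4343/0.3478) = 0.13916
  P(2)·log₂(P(2)/Q(2)) = 0.2995·log₂(0.2995/0.4058) = -0.13124
  P(3)·log₂(P(3)/Q(3)) = 0.1934·log₂(0.1934/0.0854) = 0.22807
  P(4)·log₂(P(4)/Q(4)) = 0.0728·log₂(0.0728/0.161) = -0.08336

D_KL(P||Q) = 0.13916 - 0.13124 + 0.22807 - 0.08336 = 0.15263 ≈ 0.1526 bits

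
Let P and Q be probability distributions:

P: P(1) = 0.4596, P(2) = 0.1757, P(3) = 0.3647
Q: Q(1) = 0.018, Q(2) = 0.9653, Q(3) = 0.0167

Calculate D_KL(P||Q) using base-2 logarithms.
3.3389 bits

D_KL(P||Q) = Σ P(x) log₂(P(x)/Q(x))

Computing term by term:
  P(1)·log₂(P(1)/Q(1)) = 0.4596·log₂(0.4596/0.018) = 2.14831
  P(2)·log₂(P(2)/Q(2)) = 0.1757·log₂(0.1757/0.9653) = -0.43185
  P(3)·log₂(P(3)/Q(3)) = 0.3647·log₂(0.3647/0.0167) = 1.62247

D_KL(P||Q) = 2.14831 - 0.43185 + 1.62247 = 3.33893 ≈ 3.3389 bits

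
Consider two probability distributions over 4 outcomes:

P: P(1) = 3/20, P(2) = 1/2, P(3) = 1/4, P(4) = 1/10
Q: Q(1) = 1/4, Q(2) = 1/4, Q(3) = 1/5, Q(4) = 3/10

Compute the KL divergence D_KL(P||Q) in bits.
0.3114 bits

D_KL(P||Q) = Σ P(x) log₂(P(x)/Q(x))

Computing term by term:
  P(1)·log₂(P(1)/Q(1)) = (3/20)·log₂((3/20)/(1/4)) = -0.11054
  P(2)·log₂(P(2)/Q(2)) = (1/2)·log₂((1/2)/(1/4)) = 0.50000
  P(3)·log₂(P(3)/Q(3)) = (1/4)·log₂((1/4)/(1/5)) = 0.08048
  P(4)·log₂(P(4)/Q(4)) = (1/10)·log₂((1/10)/(3/10)) = -0.15850

D_KL(P||Q) = -0.11054 + 0.50000 + 0.08048 - 0.15850 = 0.31144 ≈ 0.3114 bits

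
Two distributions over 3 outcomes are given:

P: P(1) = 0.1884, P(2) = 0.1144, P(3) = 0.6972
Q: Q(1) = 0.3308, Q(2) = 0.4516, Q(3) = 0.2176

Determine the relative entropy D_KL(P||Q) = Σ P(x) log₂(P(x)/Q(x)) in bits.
0.7916 bits

D_KL(P||Q) = Σ P(x) log₂(P(x)/Q(x))

Computing term by term:
  P(1)·log₂(P(1)/Q(1)) = 0.1884·log₂(0.1884/0.3308) = -0.15301
  P(2)·log₂(P(2)/Q(2)) = 0.1144·log₂(0.1144/0.4516) = -0.22662
  P(3)·log₂(P(3)/Q(3)) = 0.6972·log₂(0.6972/0.2176) = 1.17122

D_KL(P||Q) = -0.15301 - 0.22662 + 1.17122 = 0.79159 ≈ 0.7916 bits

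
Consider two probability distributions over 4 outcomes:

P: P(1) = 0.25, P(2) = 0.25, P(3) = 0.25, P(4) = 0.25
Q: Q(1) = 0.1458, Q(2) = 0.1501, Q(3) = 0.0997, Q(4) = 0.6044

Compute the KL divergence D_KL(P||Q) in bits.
0.3917 bits

D_KL(P||Q) = Σ P(x) log₂(P(x)/Q(x))

Computing term by term:
  P(1)·log₂(P(1)/Q(1)) = 0.25·log₂(0.25/0.1458) = 0.19448
  P(2)·log₂(P(2)/Q(2)) = 0.25·log₂(0.25/0.1501) = 0.18400
  P(3)·log₂(P(3)/Q(3)) = 0.25·log₂(0.25/0.0997) = 0.33157
  P(4)·log₂(P(4)/Q(4)) = 0.25·log₂(0.25/0.6044) = -0.31839

D_KL(P||Q) = 0.19448 + 0.18400 + 0.33157 - 0.31839 = 0.39166 ≈ 0.3917 bits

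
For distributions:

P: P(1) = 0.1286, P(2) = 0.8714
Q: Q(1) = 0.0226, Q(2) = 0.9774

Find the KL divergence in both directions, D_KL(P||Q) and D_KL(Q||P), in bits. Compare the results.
D_KL(P||Q) = 0.1783 bits, D_KL(Q||P) = 0.1052 bits. D_KL(P||Q) is larger than D_KL(Q||P) by 0.0731 bits; the two directions differ.

D_KL(P||Q) = Σ P(x) log₂(P(x)/Q(x))

Computing term by term:
  P(1)·log₂(P(1)/Q(1)) = 0.1286·log₂(0.1286/0.0226) = 0.32259
  P(2)·log₂(P(2)/Q(2)) = 0.8714·log₂(0.8714/0.9774) = -0.14432

D_KL(P||Q) = 0.32259 - 0.14432 = 0.17827 ≈ 0.1783 bits

D_KL(Q||P) = Σ Q(x) log₂(Q(x)/P(x))

Computing term by term:
  Q(1)·log₂(Q(1)/P(1)) = 0.0226·log₂(0.0226/0.1286) = -0.05669
  Q(2)·log₂(Q(2)/P(2)) = 0.9774·log₂(0.9774/0.8714) = 0.16187

D_KL(Q||P) = -0.05669 + 0.16187 = 0.10518 ≈ 0.1052 bits

These are NOT equal (difference: 0.0731 bits). KL divergence is asymmetric: D_KL(P||Q) ≠ D_KL(Q||P) in general.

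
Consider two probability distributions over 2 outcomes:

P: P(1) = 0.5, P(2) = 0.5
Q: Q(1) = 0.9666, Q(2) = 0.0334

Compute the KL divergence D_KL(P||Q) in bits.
1.4765 bits

D_KL(P||Q) = Σ P(x) log₂(P(x)/Q(x))

Computing term by term:
  P(1)·log₂(P(1)/Q(1)) = 0.5·log₂(0.5/0.9666) = -0.47550
  P(2)·log₂(P(2)/Q(2)) = 0.5·log₂(0.5/0.0334) = 1.95200

D_KL(P||Q) = -0.47550 + 1.95200 = 1.47650 ≈ 1.4765 bits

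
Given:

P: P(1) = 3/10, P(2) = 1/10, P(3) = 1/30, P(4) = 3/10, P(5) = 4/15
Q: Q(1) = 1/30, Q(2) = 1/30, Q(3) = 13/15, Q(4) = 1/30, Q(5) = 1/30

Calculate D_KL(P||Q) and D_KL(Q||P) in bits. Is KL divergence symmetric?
D_KL(P||Q) = 2.7038 bits, D_KL(Q||P) = 3.7096 bits. No, KL divergence is not symmetric.

D_KL(P||Q) = Σ P(x) log₂(P(x)/Q(x))

Computing term by term:
  P(1)·log₂(P(1)/Q(1)) = (3/10)·log₂((3/10)/(1/30)) = 0.95098
  P(2)·log₂(P(2)/Q(2)) = (1/10)·log₂((1/10)/(1/30)) = 0.15850
  P(3)·log₂(P(3)/Q(3)) = (1/30)·log₂((1/30)/(13/15)) = -0.15668
  P(4)·log₂(P(4)/Q(4)) = (3/10)·log₂((3/10)/(1/30)) = 0.95098
  P(5)·log₂(P(5)/Q(5)) = (4/15)·log₂((4/15)/(1/30)) = 0.80000

D_KL(P||Q) = 0.95098 + 0.15850 - 0.15668 + 0.95098 + 0.80000 = 2.70378 ≈ 2.7038 bits

D_KL(Q||P) = Σ Q(x) log₂(Q(x)/P(x))

Computing term by term:
  Q(1)·log₂(Q(1)/P(1)) = (1/30)·log₂((1/30)/(3/10)) = -0.10566
  Q(2)·log₂(Q(2)/P(2)) = (1/30)·log₂((1/30)/(1/10)) = -0.05283
  Q(3)·log₂(Q(3)/P(3)) = (13/15)·log₂((13/15)/(1/30)) = 4.07371
  Q(4)·log₂(Q(4)/P(4)) = (1/30)·log₂((1/30)/(3/10)) = -0.10566
  Q(5)·log₂(Q(5)/P(5)) = (1/30)·log₂((1/30)/(4/15)) = -0.10000

D_KL(Q||P) = -0.10566 - 0.05283 + 4.07371 - 0.10566 - 0.10000 = 3.70956 ≈ 3.7096 bits

These are NOT equal (difference: 1.0058 bits). KL divergence is asymmetric: D_KL(P||Q) ≠ D_KL(Q||P) in general.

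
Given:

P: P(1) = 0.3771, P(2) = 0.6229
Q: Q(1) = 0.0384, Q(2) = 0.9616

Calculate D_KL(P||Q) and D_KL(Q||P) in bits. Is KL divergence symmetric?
D_KL(P||Q) = 0.8526 bits, D_KL(Q||P) = 0.4758 bits. No, KL divergence is not symmetric.

D_KL(P||Q) = Σ P(x) log₂(P(x)/Q(x))

Computing term by term:
  P(1)·log₂(P(1)/Q(1)) = 0.3771·log₂(0.3771/0.0384) = 1.24283
  P(2)·log₂(P(2)/Q(2)) = 0.6229·log₂(0.6229/0.9616) = -0.39021

D_KL(P||Q) = 1.24283 - 0.39021 = 0.85262 ≈ 0.8526 bits

D_KL(Q||P) = Σ Q(x) log₂(Q(x)/P(x))

Computing term by term:
  Q(1)·log₂(Q(1)/P(1)) = 0.0384·log₂(0.0384/0.3771) = -0.12656
  Q(2)·log₂(Q(2)/P(2)) = 0.9616·log₂(0.9616/0.6229) = 0.60238

D_KL(Q||P) = -0.12656 + 0.60238 = 0.47582 ≈ 0.4758 bits

These are NOT equal (difference: 0.3768 bits). KL divergence is asymmetric: D_KL(P||Q) ≠ D_KL(Q||P) in general.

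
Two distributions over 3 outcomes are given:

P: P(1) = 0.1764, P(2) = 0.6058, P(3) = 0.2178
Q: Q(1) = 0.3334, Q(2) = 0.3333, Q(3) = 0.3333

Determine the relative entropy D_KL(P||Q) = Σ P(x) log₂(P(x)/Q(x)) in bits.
0.2265 bits

D_KL(P||Q) = Σ P(x) log₂(P(x)/Q(x))

Computing term by term:
  P(1)·log₂(P(1)/Q(1)) = 0.1764·log₂(0.1764/0.3334) = -0.16201
  P(2)·log₂(P(2)/Q(2)) = 0.6058·log₂(0.6058/0.3333) = 0.52221
  P(3)·log₂(P(3)/Q(3)) = 0.2178·log₂(0.2178/0.3333) = -0.13369

D_KL(P||Q) = -0.16201 + 0.52221 - 0.13369 = 0.22651 ≈ 0.2265 bits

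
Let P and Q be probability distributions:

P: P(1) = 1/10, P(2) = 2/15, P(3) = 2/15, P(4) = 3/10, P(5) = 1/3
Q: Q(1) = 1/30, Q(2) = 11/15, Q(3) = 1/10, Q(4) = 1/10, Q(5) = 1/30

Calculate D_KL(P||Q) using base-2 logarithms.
1.4687 bits

D_KL(P||Q) = Σ P(x) log₂(P(x)/Q(x))

Computing term by term:
  P(1)·log₂(P(1)/Q(1)) = (1/10)·log₂((1/10)/(1/30)) = 0.15850
  P(2)·log₂(P(2)/Q(2)) = (2/15)·log₂((2/15)/(11/15)) = -0.32792
  P(3)·log₂(P(3)/Q(3)) = (2/15)·log₂((2/15)/(1/10)) = 0.05534
  P(4)·log₂(P(4)/Q(4)) = (3/10)·log₂((3/10)/(1/10)) = 0.47549
  P(5)·log₂(P(5)/Q(5)) = (1/3)·log₂((1/3)/(1/30)) = 1.10731

D_KL(P||Q) = 0.15850 - 0.32792 + 0.05534 + 0.47549 + 1.10731 = 1.46872 ≈ 1.4687 bits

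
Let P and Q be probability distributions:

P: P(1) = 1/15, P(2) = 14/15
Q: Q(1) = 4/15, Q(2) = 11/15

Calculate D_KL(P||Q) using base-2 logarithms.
0.1914 bits

D_KL(P||Q) = Σ P(x) log₂(P(x)/Q(x))

Computing term by term:
  P(1)·log₂(P(1)/Q(1)) = (1/15)·log₂((1/15)/(4/15)) = -0.13333
  P(2)·log₂(P(2)/Q(2)) = (14/15)·log₂((14/15)/(11/15)) = 0.32473

D_KL(P||Q) = -0.13333 + 0.32473 = 0.19140 ≈ 0.1914 bits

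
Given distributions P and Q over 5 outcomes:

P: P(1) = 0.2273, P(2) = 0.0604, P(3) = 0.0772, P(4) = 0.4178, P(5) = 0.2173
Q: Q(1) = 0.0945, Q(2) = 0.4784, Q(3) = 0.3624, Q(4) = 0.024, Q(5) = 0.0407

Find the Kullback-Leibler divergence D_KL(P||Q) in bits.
2.1824 bits

D_KL(P||Q) = Σ P(x) log₂(P(x)/Q(x))

Computing term by term:
  P(1)·log₂(P(1)/Q(1)) = 0.2273·log₂(0.2273/0.0945) = 0.28781
  P(2)·log₂(P(2)/Q(2)) = 0.0604·log₂(0.0604/0.4784) = -0.18033
  P(3)·log₂(P(3)/Q(3)) = 0.0772·log₂(0.0772/0.3624) = -0.17223
  P(4)·log₂(P(4)/Q(4)) = 0.4178·log₂(0.4178/0.024) = 1.72205
  P(5)·log₂(P(5)/Q(5)) = 0.2173·log₂(0.2173/0.0407) = 0.52512

D_KL(P||Q) = 0.28781 - 0.18033 - 0.17223 + 1.72205 + 0.52512 = 2.18242 ≈ 2.1824 bits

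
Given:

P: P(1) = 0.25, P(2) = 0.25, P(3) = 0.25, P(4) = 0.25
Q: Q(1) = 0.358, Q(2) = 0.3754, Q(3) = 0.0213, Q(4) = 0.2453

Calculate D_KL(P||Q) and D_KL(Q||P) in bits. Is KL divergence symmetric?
D_KL(P||Q) = 0.6190 bits, D_KL(Q||P) = 0.3232 bits. No, KL divergence is not symmetric.

D_KL(P||Q) = Σ P(x) log₂(P(x)/Q(x))

Computing term by term:
  P(1)·log₂(P(1)/Q(1)) = 0.25·log₂(0.25/0.358) = -0.12951
  P(2)·log₂(P(2)/Q(2)) = 0.25·log₂(0.25/0.3754) = -0.14663
  P(3)·log₂(P(3)/Q(3)) = 0.25·log₂(0.25/0.0213) = 0.88825
  P(4)·log₂(P(4)/Q(4)) = 0.25·log₂(0.25/0.2453) = 0.00685

D_KL(P||Q) = -0.12951 - 0.14663 + 0.88825 + 0.00685 = 0.61896 ≈ 0.6190 bits

D_KL(Q||P) = Σ Q(x) log₂(Q(x)/P(x))

Computing term by term:
  Q(1)·log₂(Q(1)/P(1)) = 0.358·log₂(0.358/0.25) = 0.18546
  Q(2)·log₂(Q(2)/P(2)) = 0.3754·log₂(0.3754/0.25) = 0.22017
  Q(3)·log₂(Q(3)/P(3)) = 0.0213·log₂(0.0213/0.25) = -0.07568
  Q(4)·log₂(Q(4)/P(4)) = 0.2453·log₂(0.2453/0.25) = -0.00672

D_KL(Q||P) = 0.18546 + 0.22017 - 0.07568 - 0.00672 = 0.32323 ≈ 0.3232 bits

These are NOT equal (difference: 0.2958 bits). KL divergence is asymmetric: D_KL(P||Q) ≠ D_KL(Q||P) in general.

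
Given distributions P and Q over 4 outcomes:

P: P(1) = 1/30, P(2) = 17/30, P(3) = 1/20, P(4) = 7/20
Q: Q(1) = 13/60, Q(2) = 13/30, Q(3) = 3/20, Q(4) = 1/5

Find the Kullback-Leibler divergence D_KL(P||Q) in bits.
0.3326 bits

D_KL(P||Q) = Σ P(x) log₂(P(x)/Q(x))

Computing term by term:
  P(1)·log₂(P(1)/Q(1)) = (1/30)·log₂((1/30)/(13/60)) = -0.09001
  P(2)·log₂(P(2)/Q(2)) = (17/30)·log₂((17/30)/(13/30)) = 0.21931
  P(3)·log₂(P(3)/Q(3)) = (1/20)·log₂((1/20)/(3/20)) = -0.07925
  P(4)·log₂(P(4)/Q(4)) = (7/20)·log₂((7/20)/(1/5)) = 0.28257

D_KL(P||Q) = -0.09001 + 0.21931 - 0.07925 + 0.28257 = 0.33262 ≈ 0.3326 bits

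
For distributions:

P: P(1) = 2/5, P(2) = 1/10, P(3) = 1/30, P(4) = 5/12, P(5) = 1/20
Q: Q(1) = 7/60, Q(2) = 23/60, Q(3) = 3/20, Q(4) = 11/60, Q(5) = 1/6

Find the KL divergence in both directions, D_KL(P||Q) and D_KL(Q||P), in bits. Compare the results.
D_KL(P||Q) = 0.8515 bits, D_KL(Q||P) = 0.9336 bits. D_KL(Q||P) is larger than D_KL(P||Q) by 0.0821 bits; the two directions differ.

D_KL(P||Q) = Σ P(x) log₂(P(x)/Q(x))

Computing term by term:
  P(1)·log₂(P(1)/Q(1)) = (2/5)·log₂((2/5)/(7/60)) = 0.71104
  P(2)·log₂(P(2)/Q(2)) = (1/10)·log₂((1/10)/(23/60)) = -0.19386
  P(3)·log₂(P(3)/Q(3)) = (1/30)·log₂((1/30)/(3/20)) = -0.07233
  P(4)·log₂(P(4)/Q(4)) = (5/12)·log₂((5/12)/(11/60)) = 0.49351
  P(5)·log₂(P(5)/Q(5)) = (1/20)·log₂((1/20)/(1/6)) = -0.08685

D_KL(P||Q) = 0.71104 - 0.19386 - 0.07233 + 0.49351 - 0.08685 = 0.85151 ≈ 0.8515 bits

D_KL(Q||P) = Σ Q(x) log₂(Q(x)/P(x))

Computing term by term:
  Q(1)·log₂(Q(1)/P(1)) = (7/60)·log₂((7/60)/(2/5)) = -0.20739
  Q(2)·log₂(Q(2)/P(2)) = (23/60)·log₂((23/60)/(1/10)) = 0.74313
  Q(3)·log₂(Q(3)/P(3)) = (3/20)·log₂((3/20)/(1/30)) = 0.32549
  Q(4)·log₂(Q(4)/P(4)) = (11/60)·log₂((11/60)/(5/12)) = -0.21714
  Q(5)·log₂(Q(5)/P(5)) = (1/6)·log₂((1/6)/(1/20)) = 0.28949

D_KL(Q||P) = -0.20739 + 0.74313 + 0.32549 - 0.21714 + 0.28949 = 0.93358 ≈ 0.9336 bits

These are NOT equal (difference: 0.0821 bits). KL divergence is asymmetric: D_KL(P||Q) ≠ D_KL(Q||P) in general.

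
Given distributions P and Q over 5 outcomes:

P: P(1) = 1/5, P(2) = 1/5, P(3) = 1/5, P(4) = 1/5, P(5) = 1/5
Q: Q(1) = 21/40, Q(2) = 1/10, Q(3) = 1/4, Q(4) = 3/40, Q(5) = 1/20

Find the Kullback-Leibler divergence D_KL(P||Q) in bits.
0.5402 bits

D_KL(P||Q) = Σ P(x) log₂(P(x)/Q(x))

Computing term by term:
  P(1)·log₂(P(1)/Q(1)) = (1/5)·log₂((1/5)/(21/40)) = -0.27846
  P(2)·log₂(P(2)/Q(2)) = (1/5)·log₂((1/5)/(1/10)) = 0.20000
  P(3)·log₂(P(3)/Q(3)) = (1/5)·log₂((1/5)/(1/4)) = -0.06439
  P(4)·log₂(P(4)/Q(4)) = (1/5)·log₂((1/5)/(3/40)) = 0.28301
  P(5)·log₂(P(5)/Q(5)) = (1/5)·log₂((1/5)/(1/20)) = 0.40000

D_KL(P||Q) = -0.27846 + 0.20000 - 0.06439 + 0.28301 + 0.40000 = 0.54016 ≈ 0.5402 bits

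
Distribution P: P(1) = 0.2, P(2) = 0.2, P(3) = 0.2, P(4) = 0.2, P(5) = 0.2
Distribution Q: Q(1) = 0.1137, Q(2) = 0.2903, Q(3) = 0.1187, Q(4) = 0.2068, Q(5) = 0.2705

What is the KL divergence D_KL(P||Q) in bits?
0.1092 bits

D_KL(P||Q) = Σ P(x) log₂(P(x)/Q(x))

Computing term by term:
  P(1)·log₂(P(1)/Q(1)) = 0.2·log₂(0.2/0.1137) = 0.16295
  P(2)·log₂(P(2)/Q(2)) = 0.2·log₂(0.2/0.2903) = -0.10751
  P(3)·log₂(P(3)/Q(3)) = 0.2·log₂(0.2/0.1187) = 0.15054
  P(4)·log₂(P(4)/Q(4)) = 0.2·log₂(0.2/0.2068) = -0.00965
  P(5)·log₂(P(5)/Q(5)) = 0.2·log₂(0.2/0.2705) = -0.08713

D_KL(P||Q) = 0.16295 - 0.10751 + 0.15054 - 0.00965 - 0.08713 = 0.10920 ≈ 0.1092 bits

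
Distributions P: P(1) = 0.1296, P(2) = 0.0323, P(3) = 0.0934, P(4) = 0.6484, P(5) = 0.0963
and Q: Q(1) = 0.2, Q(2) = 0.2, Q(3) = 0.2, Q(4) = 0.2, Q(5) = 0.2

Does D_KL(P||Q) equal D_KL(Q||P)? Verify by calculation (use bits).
D_KL(P||Q) = 0.7300 bits, D_KL(Q||P) = 0.7425 bits. No — D_KL(P||Q) ≠ D_KL(Q||P) for this pair.

D_KL(P||Q) = Σ P(x) log₂(P(x)/Q(x))

Computing term by term:
  P(1)·log₂(P(1)/Q(1)) = 0.1296·log₂(0.1296/0.2) = -0.08112
  P(2)·log₂(P(2)/Q(2)) = 0.0323·log₂(0.0323/0.2) = -0.08496
  P(3)·log₂(P(3)/Q(3)) = 0.0934·log₂(0.0934/0.2) = -0.10260
  P(4)·log₂(P(4)/Q(4)) = 0.6484·log₂(0.6484/0.2) = 1.10026
  P(5)·log₂(P(5)/Q(5)) = 0.0963·log₂(0.0963/0.2) = -0.10154

D_KL(P||Q) = -0.08112 - 0.08496 - 0.10260 + 1.10026 - 0.10154 = 0.73004 ≈ 0.7300 bits

D_KL(Q||P) = Σ Q(x) log₂(Q(x)/P(x))

Computing term by term:
  Q(1)·log₂(Q(1)/P(1)) = 0.2·log₂(0.2/0.1296) = 0.12519
  Q(2)·log₂(Q(2)/P(2)) = 0.2·log₂(0.2/0.0323) = 0.52608
  Q(3)·log₂(Q(3)/P(3)) = 0.2·log₂(0.2/0.0934) = 0.21970
  Q(4)·log₂(Q(4)/P(4)) = 0.2·log₂(0.2/0.6484) = -0.33938
  Q(5)·log₂(Q(5)/P(5)) = 0.2·log₂(0.2/0.0963) = 0.21088

D_KL(Q||P) = 0.12519 + 0.52608 + 0.21970 - 0.33938 + 0.21088 = 0.74247 ≈ 0.7425 bits

These are NOT equal (difference: 0.0125 bits). KL divergence is asymmetric: D_KL(P||Q) ≠ D_KL(Q||P) in general.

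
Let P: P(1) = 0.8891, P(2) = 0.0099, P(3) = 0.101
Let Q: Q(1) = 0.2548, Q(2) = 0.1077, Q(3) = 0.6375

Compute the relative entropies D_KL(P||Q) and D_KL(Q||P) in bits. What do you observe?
D_KL(P||Q) = 1.3005 bits, D_KL(Q||P) = 1.6060 bits. The two directions give different values (D_KL(Q||P) exceeds D_KL(P||Q) by 0.3055 bits): KL divergence is asymmetric.

D_KL(P||Q) = Σ P(x) log₂(P(x)/Q(x))

Computing term by term:
  P(1)·log₂(P(1)/Q(1)) = 0.8891·log₂(0.8891/0.2548) = 1.60303
  P(2)·log₂(P(2)/Q(2)) = 0.0099·log₂(0.0099/0.1077) = -0.03409
  P(3)·log₂(P(3)/Q(3)) = 0.101·log₂(0.101/0.6375) = -0.26847

D_KL(P||Q) = 1.60303 - 0.03409 - 0.26847 = 1.30047 ≈ 1.3005 bits

D_KL(Q||P) = Σ Q(x) log₂(Q(x)/P(x))

Computing term by term:
  Q(1)·log₂(Q(1)/P(1)) = 0.2548·log₂(0.2548/0.8891) = -0.45940
  Q(2)·log₂(Q(2)/P(2)) = 0.1077·log₂(0.1077/0.0099) = 0.37086
  Q(3)·log₂(Q(3)/P(3)) = 0.6375·log₂(0.6375/0.101) = 1.69452

D_KL(Q||P) = -0.45940 + 0.37086 + 1.69452 = 1.60598 ≈ 1.6060 bits

These are NOT equal (difference: 0.3055 bits). KL divergence is asymmetric: D_KL(P||Q) ≠ D_KL(Q||P) in general.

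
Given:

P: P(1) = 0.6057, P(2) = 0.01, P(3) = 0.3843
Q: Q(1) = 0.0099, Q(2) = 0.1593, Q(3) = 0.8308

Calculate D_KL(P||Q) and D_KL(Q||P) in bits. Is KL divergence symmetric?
D_KL(P||Q) = 3.1275 bits, D_KL(Q||P) = 1.5015 bits. No, KL divergence is not symmetric.

D_KL(P||Q) = Σ P(x) log₂(P(x)/Q(x))

Computing term by term:
  P(1)·log₂(P(1)/Q(1)) = 0.6057·log₂(0.6057/0.0099) = 3.59485
  P(2)·log₂(P(2)/Q(2)) = 0.01·log₂(0.01/0.1593) = -0.03994
  P(3)·log₂(P(3)/Q(3)) = 0.3843·log₂(0.3843/0.8308) = -0.42744

D_KL(P||Q) = 3.59485 - 0.03994 - 0.42744 = 3.12747 ≈ 3.1275 bits

D_KL(Q||P) = Σ Q(x) log₂(Q(x)/P(x))

Computing term by term:
  Q(1)·log₂(Q(1)/P(1)) = 0.0099·log₂(0.0099/0.6057) = -0.05876
  Q(2)·log₂(Q(2)/P(2)) = 0.1593·log₂(0.1593/0.01) = 0.63619
  Q(3)·log₂(Q(3)/P(3)) = 0.8308·log₂(0.8308/0.3843) = 0.92407

D_KL(Q||P) = -0.05876 + 0.63619 + 0.92407 = 1.50150 ≈ 1.5015 bits

These are NOT equal (difference: 1.6260 bits). KL divergence is asymmetric: D_KL(P||Q) ≠ D_KL(Q||P) in general.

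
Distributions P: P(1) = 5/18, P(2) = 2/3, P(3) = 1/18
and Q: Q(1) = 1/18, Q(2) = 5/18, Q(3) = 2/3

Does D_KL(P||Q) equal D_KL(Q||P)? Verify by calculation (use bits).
D_KL(P||Q) = 1.2878 bits, D_KL(Q||P) = 1.9101 bits. No — D_KL(P||Q) ≠ D_KL(Q||P) for this pair.

D_KL(P||Q) = Σ P(x) log₂(P(x)/Q(x))

Computing term by term:
  P(1)·log₂(P(1)/Q(1)) = (5/18)·log₂((5/18)/(1/18)) = 0.64498
  P(2)·log₂(P(2)/Q(2)) = (2/3)·log₂((2/3)/(5/18)) = 0.84202
  P(3)·log₂(P(3)/Q(3)) = (1/18)·log₂((1/18)/(2/3)) = -0.19916

D_KL(P||Q) = 0.64498 + 0.84202 - 0.19916 = 1.28784 ≈ 1.2878 bits

D_KL(Q||P) = Σ Q(x) log₂(Q(x)/P(x))

Computing term by term:
  Q(1)·log₂(Q(1)/P(1)) = (1/18)·log₂((1/18)/(5/18)) = -0.12900
  Q(2)·log₂(Q(2)/P(2)) = (5/18)·log₂((5/18)/(2/3)) = -0.35084
  Q(3)·log₂(Q(3)/P(3)) = (2/3)·log₂((2/3)/(1/18)) = 2.38998

D_KL(Q||P) = -0.12900 - 0.35084 + 2.38998 = 1.91014 ≈ 1.9101 bits

These are NOT equal (difference: 0.6223 bits). KL divergence is asymmetric: D_KL(P||Q) ≠ D_KL(Q||P) in general.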